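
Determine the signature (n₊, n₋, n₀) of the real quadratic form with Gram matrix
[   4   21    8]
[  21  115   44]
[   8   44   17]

step 0: pivot 4 → sign +
step 1: pivot 19/4 → sign +
step 2: pivot 3/19 → sign +
signature = (3, 0, 0)

Answer: (3, 0, 0)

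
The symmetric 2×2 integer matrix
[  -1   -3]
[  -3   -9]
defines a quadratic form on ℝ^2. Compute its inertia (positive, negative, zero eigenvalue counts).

step 0: pivot -1 → sign −
step 1: row/col 1 already zero → sign 0
signature = (0, 1, 1)

Answer: (0, 1, 1)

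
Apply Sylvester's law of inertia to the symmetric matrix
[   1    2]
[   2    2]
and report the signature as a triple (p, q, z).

step 0: pivot 1 → sign +
step 1: pivot -2 → sign −
signature = (1, 1, 0)

Answer: (1, 1, 0)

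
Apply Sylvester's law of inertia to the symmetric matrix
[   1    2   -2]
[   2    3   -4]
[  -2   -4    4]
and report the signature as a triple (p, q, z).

Answer: (1, 1, 1)

Derivation:
step 0: pivot 1 → sign +
step 1: pivot -1 → sign −
step 2: row/col 2 already zero → sign 0
signature = (1, 1, 1)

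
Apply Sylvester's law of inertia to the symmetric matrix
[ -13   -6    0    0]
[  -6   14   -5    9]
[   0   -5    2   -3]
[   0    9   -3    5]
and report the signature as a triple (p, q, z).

step 0: pivot -13 → sign −
step 1: pivot 218/13 → sign +
step 2: pivot 111/218 → sign +
step 3: pivot -1/37 → sign −
signature = (2, 2, 0)

Answer: (2, 2, 0)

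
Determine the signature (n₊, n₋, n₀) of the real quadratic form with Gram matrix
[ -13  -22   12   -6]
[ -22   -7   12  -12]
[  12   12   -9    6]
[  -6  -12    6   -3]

Answer: (1, 3, 0)

Derivation:
step 0: pivot -13 → sign −
step 1: pivot 393/13 → sign +
step 2: pivot -27/131 → sign −
step 3: pivot -1/3 → sign −
signature = (1, 3, 0)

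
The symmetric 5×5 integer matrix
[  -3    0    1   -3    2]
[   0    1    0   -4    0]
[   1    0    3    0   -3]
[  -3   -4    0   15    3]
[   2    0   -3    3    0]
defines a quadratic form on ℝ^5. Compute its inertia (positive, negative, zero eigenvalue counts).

step 0: pivot -3 → sign −
step 1: pivot 1 → sign +
step 2: pivot 10/3 → sign +
step 3: pivot 17/10 → sign +
step 4: pivot -6/17 → sign −
signature = (3, 2, 0)

Answer: (3, 2, 0)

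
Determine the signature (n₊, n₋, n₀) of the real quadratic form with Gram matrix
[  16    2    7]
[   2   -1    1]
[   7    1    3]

step 0: pivot 16 → sign +
step 1: pivot -5/4 → sign −
step 2: pivot -1/20 → sign −
signature = (1, 2, 0)

Answer: (1, 2, 0)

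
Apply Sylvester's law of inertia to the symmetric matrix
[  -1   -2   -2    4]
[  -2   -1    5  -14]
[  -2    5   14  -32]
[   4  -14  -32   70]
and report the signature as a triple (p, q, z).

Answer: (1, 3, 0)

Derivation:
step 0: pivot -1 → sign −
step 1: pivot 3 → sign +
step 2: pivot -9 → sign −
step 3: pivot -2/9 → sign −
signature = (1, 3, 0)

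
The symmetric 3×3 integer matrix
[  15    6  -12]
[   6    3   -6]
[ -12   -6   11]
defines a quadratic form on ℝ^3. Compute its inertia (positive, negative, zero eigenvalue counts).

step 0: pivot 15 → sign +
step 1: pivot 3/5 → sign +
step 2: pivot -1 → sign −
signature = (2, 1, 0)

Answer: (2, 1, 0)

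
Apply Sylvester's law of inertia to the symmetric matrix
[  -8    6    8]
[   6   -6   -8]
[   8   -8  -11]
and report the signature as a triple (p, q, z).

Answer: (0, 3, 0)

Derivation:
step 0: pivot -8 → sign −
step 1: pivot -3/2 → sign −
step 2: pivot -1/3 → sign −
signature = (0, 3, 0)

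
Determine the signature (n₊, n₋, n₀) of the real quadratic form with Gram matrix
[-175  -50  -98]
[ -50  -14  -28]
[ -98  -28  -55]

step 0: pivot -175 → sign −
step 1: pivot 2/7 → sign +
step 2: pivot -3/25 → sign −
signature = (1, 2, 0)

Answer: (1, 2, 0)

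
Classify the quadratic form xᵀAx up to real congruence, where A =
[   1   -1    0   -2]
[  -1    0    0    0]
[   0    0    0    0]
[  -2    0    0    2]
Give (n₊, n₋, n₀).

Answer: (2, 1, 1)

Derivation:
step 0: pivot 1 → sign +
step 1: pivot -1 → sign −
step 2: pivot 2 → sign +
step 3: row/col 3 already zero → sign 0
signature = (2, 1, 1)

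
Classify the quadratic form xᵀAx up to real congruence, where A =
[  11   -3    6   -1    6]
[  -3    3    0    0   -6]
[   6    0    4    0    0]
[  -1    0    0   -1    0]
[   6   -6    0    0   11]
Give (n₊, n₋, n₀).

Answer: (2, 2, 1)

Derivation:
step 0: pivot 11 → sign +
step 1: pivot 24/11 → sign +
step 2: pivot -1/2 → sign −
step 3: pivot -1 → sign −
step 4: row/col 4 already zero → sign 0
signature = (2, 2, 1)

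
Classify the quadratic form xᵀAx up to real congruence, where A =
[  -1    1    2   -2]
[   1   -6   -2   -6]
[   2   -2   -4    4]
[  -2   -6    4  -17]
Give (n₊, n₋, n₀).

step 0: pivot -1 → sign −
step 1: pivot -5 → sign −
step 2: pivot -1/5 → sign −
step 3: row/col 3 already zero → sign 0
signature = (0, 3, 1)

Answer: (0, 3, 1)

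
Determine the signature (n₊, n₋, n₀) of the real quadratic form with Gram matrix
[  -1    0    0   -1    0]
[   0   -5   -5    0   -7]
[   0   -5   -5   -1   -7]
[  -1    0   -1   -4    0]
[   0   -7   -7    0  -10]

step 0: pivot -1 → sign −
step 1: pivot -5 → sign −
step 2: pivot -3 → sign −
step 3: pivot 1/3 → sign +
step 4: pivot -1/5 → sign −
signature = (1, 4, 0)

Answer: (1, 4, 0)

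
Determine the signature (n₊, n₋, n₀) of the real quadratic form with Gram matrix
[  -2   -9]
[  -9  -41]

Answer: (0, 2, 0)

Derivation:
step 0: pivot -2 → sign −
step 1: pivot -1/2 → sign −
signature = (0, 2, 0)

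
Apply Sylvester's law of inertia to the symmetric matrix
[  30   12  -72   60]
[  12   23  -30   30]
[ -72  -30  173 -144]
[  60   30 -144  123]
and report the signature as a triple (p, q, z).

Answer: (3, 1, 0)

Derivation:
step 0: pivot 30 → sign +
step 1: pivot 91/5 → sign +
step 2: pivot 11/91 → sign +
step 3: pivot -3/11 → sign −
signature = (3, 1, 0)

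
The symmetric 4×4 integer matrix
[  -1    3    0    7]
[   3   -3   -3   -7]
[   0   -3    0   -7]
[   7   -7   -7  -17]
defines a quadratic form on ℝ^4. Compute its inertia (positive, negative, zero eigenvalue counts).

Answer: (1, 3, 0)

Derivation:
step 0: pivot -1 → sign −
step 1: pivot 6 → sign +
step 2: pivot -3/2 → sign −
step 3: pivot -2/3 → sign −
signature = (1, 3, 0)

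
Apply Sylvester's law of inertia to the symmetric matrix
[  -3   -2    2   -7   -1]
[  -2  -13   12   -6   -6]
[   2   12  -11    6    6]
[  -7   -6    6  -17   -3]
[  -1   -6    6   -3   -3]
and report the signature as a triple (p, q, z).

Answer: (1, 4, 0)

Derivation:
step 0: pivot -3 → sign −
step 1: pivot -35/3 → sign −
step 2: pivot 3/35 → sign +
step 3: pivot -2/3 → sign −
step 4: pivot -2 → sign −
signature = (1, 4, 0)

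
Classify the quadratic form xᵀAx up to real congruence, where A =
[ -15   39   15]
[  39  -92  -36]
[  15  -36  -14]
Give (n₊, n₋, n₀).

step 0: pivot -15 → sign −
step 1: pivot 47/5 → sign +
step 2: pivot 2/47 → sign +
signature = (2, 1, 0)

Answer: (2, 1, 0)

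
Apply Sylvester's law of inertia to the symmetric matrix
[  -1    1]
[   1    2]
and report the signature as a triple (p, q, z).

Answer: (1, 1, 0)

Derivation:
step 0: pivot -1 → sign −
step 1: pivot 3 → sign +
signature = (1, 1, 0)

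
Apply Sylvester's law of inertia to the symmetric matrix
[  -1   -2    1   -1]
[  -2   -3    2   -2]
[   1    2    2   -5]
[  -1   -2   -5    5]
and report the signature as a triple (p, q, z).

Answer: (2, 2, 0)

Derivation:
step 0: pivot -1 → sign −
step 1: pivot 1 → sign +
step 2: pivot 3 → sign +
step 3: pivot -6 → sign −
signature = (2, 2, 0)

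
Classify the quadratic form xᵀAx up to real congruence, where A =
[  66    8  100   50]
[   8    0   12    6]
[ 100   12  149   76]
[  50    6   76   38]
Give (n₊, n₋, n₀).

step 0: pivot 66 → sign +
step 1: pivot -32/33 → sign −
step 2: pivot -5/2 → sign −
step 3: pivot 3/20 → sign +
signature = (2, 2, 0)

Answer: (2, 2, 0)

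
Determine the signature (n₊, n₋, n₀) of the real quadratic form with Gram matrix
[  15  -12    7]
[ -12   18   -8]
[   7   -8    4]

step 0: pivot 15 → sign +
step 1: pivot 42/5 → sign +
step 2: pivot 1/21 → sign +
signature = (3, 0, 0)

Answer: (3, 0, 0)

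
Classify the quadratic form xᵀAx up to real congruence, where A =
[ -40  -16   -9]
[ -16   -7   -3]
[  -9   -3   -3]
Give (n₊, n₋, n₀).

Answer: (0, 3, 0)

Derivation:
step 0: pivot -40 → sign −
step 1: pivot -3/5 → sign −
step 2: pivot -3/8 → sign −
signature = (0, 3, 0)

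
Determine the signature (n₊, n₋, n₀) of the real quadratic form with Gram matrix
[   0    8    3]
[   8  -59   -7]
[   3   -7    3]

Answer: (1, 2, 0)

Derivation:
step 0: pivot -59 → sign −
step 1: pivot 64/59 → sign +
step 2: pivot -3/64 → sign −
signature = (1, 2, 0)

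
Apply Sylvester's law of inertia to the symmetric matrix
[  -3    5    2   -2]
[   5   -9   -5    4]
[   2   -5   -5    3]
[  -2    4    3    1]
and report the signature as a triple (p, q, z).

Answer: (2, 2, 0)

Derivation:
step 0: pivot -3 → sign −
step 1: pivot -2/3 → sign −
step 2: pivot 1/2 → sign +
step 3: pivot 3 → sign +
signature = (2, 2, 0)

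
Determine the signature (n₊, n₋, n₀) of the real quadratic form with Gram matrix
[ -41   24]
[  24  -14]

Answer: (1, 1, 0)

Derivation:
step 0: pivot -41 → sign −
step 1: pivot 2/41 → sign +
signature = (1, 1, 0)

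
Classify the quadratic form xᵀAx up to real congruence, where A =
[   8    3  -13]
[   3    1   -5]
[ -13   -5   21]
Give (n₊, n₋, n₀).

step 0: pivot 8 → sign +
step 1: pivot -1/8 → sign −
step 2: row/col 2 already zero → sign 0
signature = (1, 1, 1)

Answer: (1, 1, 1)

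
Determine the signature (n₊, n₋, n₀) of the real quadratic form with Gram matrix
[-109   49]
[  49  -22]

Answer: (1, 1, 0)

Derivation:
step 0: pivot -109 → sign −
step 1: pivot 3/109 → sign +
signature = (1, 1, 0)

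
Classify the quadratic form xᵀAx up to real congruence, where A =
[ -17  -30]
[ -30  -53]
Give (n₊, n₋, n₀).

step 0: pivot -17 → sign −
step 1: pivot -1/17 → sign −
signature = (0, 2, 0)

Answer: (0, 2, 0)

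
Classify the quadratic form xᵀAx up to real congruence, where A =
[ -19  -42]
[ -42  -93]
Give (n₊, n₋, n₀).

Answer: (0, 2, 0)

Derivation:
step 0: pivot -19 → sign −
step 1: pivot -3/19 → sign −
signature = (0, 2, 0)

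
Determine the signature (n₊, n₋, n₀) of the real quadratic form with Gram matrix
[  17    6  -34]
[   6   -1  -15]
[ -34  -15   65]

Answer: (1, 2, 0)

Derivation:
step 0: pivot 17 → sign +
step 1: pivot -53/17 → sign −
step 2: pivot -6/53 → sign −
signature = (1, 2, 0)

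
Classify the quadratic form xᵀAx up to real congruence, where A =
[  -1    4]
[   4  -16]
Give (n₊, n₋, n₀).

Answer: (0, 1, 1)

Derivation:
step 0: pivot -1 → sign −
step 1: row/col 1 already zero → sign 0
signature = (0, 1, 1)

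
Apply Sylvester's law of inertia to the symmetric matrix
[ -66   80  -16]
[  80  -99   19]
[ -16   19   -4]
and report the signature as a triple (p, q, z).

Answer: (0, 3, 0)

Derivation:
step 0: pivot -66 → sign −
step 1: pivot -67/33 → sign −
step 2: pivot -3/67 → sign −
signature = (0, 3, 0)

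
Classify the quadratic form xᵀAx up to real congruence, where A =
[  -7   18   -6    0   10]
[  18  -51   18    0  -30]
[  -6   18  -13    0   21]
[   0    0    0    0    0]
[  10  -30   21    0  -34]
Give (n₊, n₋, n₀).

step 0: pivot -7 → sign −
step 1: pivot -33/7 → sign −
step 2: pivot -71/11 → sign −
step 3: pivot -3/71 → sign −
step 4: row/col 4 already zero → sign 0
signature = (0, 4, 1)

Answer: (0, 4, 1)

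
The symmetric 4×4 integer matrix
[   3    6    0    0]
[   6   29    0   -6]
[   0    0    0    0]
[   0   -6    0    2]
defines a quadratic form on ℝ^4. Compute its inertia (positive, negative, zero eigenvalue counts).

step 0: pivot 3 → sign +
step 1: pivot 17 → sign +
step 2: pivot -2/17 → sign −
step 3: row/col 3 already zero → sign 0
signature = (2, 1, 1)

Answer: (2, 1, 1)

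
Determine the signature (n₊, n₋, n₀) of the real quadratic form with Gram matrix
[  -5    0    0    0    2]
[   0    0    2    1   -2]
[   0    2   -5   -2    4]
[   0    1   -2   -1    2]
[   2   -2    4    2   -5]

step 0: pivot -5 → sign −
step 1: pivot -5 → sign −
step 2: pivot 4/5 → sign +
step 3: pivot -1/4 → sign −
step 4: pivot -1/5 → sign −
signature = (1, 4, 0)

Answer: (1, 4, 0)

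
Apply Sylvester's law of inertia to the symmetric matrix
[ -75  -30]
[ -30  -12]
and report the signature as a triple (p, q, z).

Answer: (0, 1, 1)

Derivation:
step 0: pivot -75 → sign −
step 1: row/col 1 already zero → sign 0
signature = (0, 1, 1)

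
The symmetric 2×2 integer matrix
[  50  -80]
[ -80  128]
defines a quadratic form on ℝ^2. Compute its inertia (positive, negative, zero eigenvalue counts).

Answer: (1, 0, 1)

Derivation:
step 0: pivot 50 → sign +
step 1: row/col 1 already zero → sign 0
signature = (1, 0, 1)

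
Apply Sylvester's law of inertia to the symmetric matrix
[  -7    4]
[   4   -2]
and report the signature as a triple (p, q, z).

Answer: (1, 1, 0)

Derivation:
step 0: pivot -7 → sign −
step 1: pivot 2/7 → sign +
signature = (1, 1, 0)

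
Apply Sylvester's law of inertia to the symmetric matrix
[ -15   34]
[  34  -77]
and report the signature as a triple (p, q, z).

step 0: pivot -15 → sign −
step 1: pivot 1/15 → sign +
signature = (1, 1, 0)

Answer: (1, 1, 0)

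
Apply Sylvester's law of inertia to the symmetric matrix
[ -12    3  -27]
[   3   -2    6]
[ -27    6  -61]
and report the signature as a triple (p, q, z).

step 0: pivot -12 → sign −
step 1: pivot -5/4 → sign −
step 2: pivot 1/5 → sign +
signature = (1, 2, 0)

Answer: (1, 2, 0)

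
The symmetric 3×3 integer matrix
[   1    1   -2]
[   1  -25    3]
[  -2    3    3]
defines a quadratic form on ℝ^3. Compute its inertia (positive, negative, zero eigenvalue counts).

Answer: (1, 2, 0)

Derivation:
step 0: pivot 1 → sign +
step 1: pivot -26 → sign −
step 2: pivot -1/26 → sign −
signature = (1, 2, 0)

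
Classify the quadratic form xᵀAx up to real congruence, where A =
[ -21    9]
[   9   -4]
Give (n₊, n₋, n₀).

step 0: pivot -21 → sign −
step 1: pivot -1/7 → sign −
signature = (0, 2, 0)

Answer: (0, 2, 0)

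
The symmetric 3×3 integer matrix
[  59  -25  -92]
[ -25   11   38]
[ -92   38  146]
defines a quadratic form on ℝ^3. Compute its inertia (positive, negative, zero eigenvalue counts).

step 0: pivot 59 → sign +
step 1: pivot 24/59 → sign +
step 2: pivot 1/6 → sign +
signature = (3, 0, 0)

Answer: (3, 0, 0)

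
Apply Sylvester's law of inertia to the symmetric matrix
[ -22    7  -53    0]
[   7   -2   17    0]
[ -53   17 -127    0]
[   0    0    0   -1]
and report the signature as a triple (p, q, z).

step 0: pivot -22 → sign −
step 1: pivot 5/22 → sign +
step 2: pivot 3/5 → sign +
step 3: pivot -1 → sign −
signature = (2, 2, 0)

Answer: (2, 2, 0)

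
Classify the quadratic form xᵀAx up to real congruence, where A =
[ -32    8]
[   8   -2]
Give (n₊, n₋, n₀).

step 0: pivot -32 → sign −
step 1: row/col 1 already zero → sign 0
signature = (0, 1, 1)

Answer: (0, 1, 1)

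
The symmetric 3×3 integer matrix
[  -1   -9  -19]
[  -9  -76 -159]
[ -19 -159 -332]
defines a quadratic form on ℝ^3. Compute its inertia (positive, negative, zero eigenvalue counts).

Answer: (2, 1, 0)

Derivation:
step 0: pivot -1 → sign −
step 1: pivot 5 → sign +
step 2: pivot 1/5 → sign +
signature = (2, 1, 0)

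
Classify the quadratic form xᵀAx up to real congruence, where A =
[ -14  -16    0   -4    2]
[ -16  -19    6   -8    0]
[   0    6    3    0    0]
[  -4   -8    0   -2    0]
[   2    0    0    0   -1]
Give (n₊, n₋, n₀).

step 0: pivot -14 → sign −
step 1: pivot -5/7 → sign −
step 2: pivot 267/5 → sign +
step 3: pivot 6/89 → sign +
step 4: pivot -1/3 → sign −
signature = (2, 3, 0)

Answer: (2, 3, 0)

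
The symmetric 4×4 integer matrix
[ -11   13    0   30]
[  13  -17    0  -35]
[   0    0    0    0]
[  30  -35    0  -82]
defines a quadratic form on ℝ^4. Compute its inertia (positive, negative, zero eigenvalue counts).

step 0: pivot -11 → sign −
step 1: pivot -18/11 → sign −
step 2: pivot -1/18 → sign −
step 3: row/col 3 already zero → sign 0
signature = (0, 3, 1)

Answer: (0, 3, 1)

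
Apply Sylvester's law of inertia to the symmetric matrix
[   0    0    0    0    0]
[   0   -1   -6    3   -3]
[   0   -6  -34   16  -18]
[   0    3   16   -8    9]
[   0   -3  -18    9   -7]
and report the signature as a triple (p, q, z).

Answer: (2, 2, 1)

Derivation:
step 0: pivot -1 → sign −
step 1: pivot 2 → sign +
step 2: pivot -1 → sign −
step 3: pivot 2 → sign +
step 4: row/col 4 already zero → sign 0
signature = (2, 2, 1)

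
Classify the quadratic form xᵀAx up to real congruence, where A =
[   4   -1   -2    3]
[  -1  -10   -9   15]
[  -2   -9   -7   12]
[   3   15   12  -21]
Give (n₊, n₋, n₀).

step 0: pivot 4 → sign +
step 1: pivot -41/4 → sign −
step 2: pivot 33/41 → sign +
step 3: pivot -6/11 → sign −
signature = (2, 2, 0)

Answer: (2, 2, 0)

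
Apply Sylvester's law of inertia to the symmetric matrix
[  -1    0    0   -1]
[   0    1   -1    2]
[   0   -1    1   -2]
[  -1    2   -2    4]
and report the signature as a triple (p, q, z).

Answer: (2, 1, 1)

Derivation:
step 0: pivot -1 → sign −
step 1: pivot 1 → sign +
step 2: pivot 1 → sign +
step 3: row/col 3 already zero → sign 0
signature = (2, 1, 1)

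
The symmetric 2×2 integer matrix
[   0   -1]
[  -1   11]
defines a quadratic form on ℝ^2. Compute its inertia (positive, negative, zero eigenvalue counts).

Answer: (1, 1, 0)

Derivation:
step 0: pivot 11 → sign +
step 1: pivot -1/11 → sign −
signature = (1, 1, 0)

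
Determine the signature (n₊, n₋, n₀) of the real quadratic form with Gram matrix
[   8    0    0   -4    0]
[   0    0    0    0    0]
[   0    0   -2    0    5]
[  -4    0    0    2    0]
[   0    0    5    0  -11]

Answer: (2, 1, 2)

Derivation:
step 0: pivot 8 → sign +
step 1: pivot -2 → sign −
step 2: pivot 3/2 → sign +
step 3: row/col 3 already zero → sign 0
step 4: row/col 4 already zero → sign 0
signature = (2, 1, 2)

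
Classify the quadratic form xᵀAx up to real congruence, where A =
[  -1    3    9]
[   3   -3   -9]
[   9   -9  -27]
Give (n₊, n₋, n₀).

step 0: pivot -1 → sign −
step 1: pivot 6 → sign +
step 2: row/col 2 already zero → sign 0
signature = (1, 1, 1)

Answer: (1, 1, 1)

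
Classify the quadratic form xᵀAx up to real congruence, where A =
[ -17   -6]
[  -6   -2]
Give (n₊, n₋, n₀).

step 0: pivot -17 → sign −
step 1: pivot 2/17 → sign +
signature = (1, 1, 0)

Answer: (1, 1, 0)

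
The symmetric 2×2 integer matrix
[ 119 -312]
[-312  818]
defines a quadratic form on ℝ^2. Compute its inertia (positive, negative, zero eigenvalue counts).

Answer: (1, 1, 0)

Derivation:
step 0: pivot 119 → sign +
step 1: pivot -2/119 → sign −
signature = (1, 1, 0)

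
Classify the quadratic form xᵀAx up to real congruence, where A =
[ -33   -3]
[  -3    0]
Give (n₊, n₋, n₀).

step 0: pivot -33 → sign −
step 1: pivot 3/11 → sign +
signature = (1, 1, 0)

Answer: (1, 1, 0)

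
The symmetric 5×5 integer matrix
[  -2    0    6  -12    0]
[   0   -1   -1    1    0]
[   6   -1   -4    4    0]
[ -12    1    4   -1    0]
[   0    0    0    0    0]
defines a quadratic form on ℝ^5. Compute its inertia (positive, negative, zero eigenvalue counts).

step 0: pivot -2 → sign −
step 1: pivot -1 → sign −
step 2: pivot 15 → sign +
step 3: pivot -3/5 → sign −
step 4: row/col 4 already zero → sign 0
signature = (1, 3, 1)

Answer: (1, 3, 1)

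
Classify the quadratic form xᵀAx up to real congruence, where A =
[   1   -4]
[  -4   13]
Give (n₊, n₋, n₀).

step 0: pivot 1 → sign +
step 1: pivot -3 → sign −
signature = (1, 1, 0)

Answer: (1, 1, 0)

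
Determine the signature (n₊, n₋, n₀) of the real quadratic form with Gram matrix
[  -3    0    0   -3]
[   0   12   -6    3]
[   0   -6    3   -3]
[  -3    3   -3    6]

Answer: (2, 2, 0)

Derivation:
step 0: pivot -3 → sign −
step 1: pivot 12 → sign +
step 2: pivot 33/4 → sign +
step 3: pivot -3/11 → sign −
signature = (2, 2, 0)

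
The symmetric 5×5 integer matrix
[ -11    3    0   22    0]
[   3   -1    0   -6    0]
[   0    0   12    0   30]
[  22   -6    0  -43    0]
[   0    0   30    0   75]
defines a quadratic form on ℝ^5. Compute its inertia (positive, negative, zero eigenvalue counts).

Answer: (2, 2, 1)

Derivation:
step 0: pivot -11 → sign −
step 1: pivot -2/11 → sign −
step 2: pivot 12 → sign +
step 3: pivot 1 → sign +
step 4: row/col 4 already zero → sign 0
signature = (2, 2, 1)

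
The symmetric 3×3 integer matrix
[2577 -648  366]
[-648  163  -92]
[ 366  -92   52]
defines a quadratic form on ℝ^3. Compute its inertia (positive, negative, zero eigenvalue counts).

Answer: (2, 0, 1)

Derivation:
step 0: pivot 2577 → sign +
step 1: pivot 49/859 → sign +
step 2: row/col 2 already zero → sign 0
signature = (2, 0, 1)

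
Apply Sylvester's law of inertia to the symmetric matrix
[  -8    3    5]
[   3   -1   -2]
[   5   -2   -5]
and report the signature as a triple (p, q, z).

Answer: (1, 2, 0)

Derivation:
step 0: pivot -8 → sign −
step 1: pivot 1/8 → sign +
step 2: pivot -2 → sign −
signature = (1, 2, 0)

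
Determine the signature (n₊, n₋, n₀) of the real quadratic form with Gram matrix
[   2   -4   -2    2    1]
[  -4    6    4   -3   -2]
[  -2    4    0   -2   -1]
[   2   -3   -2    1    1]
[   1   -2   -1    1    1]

step 0: pivot 2 → sign +
step 1: pivot -2 → sign −
step 2: pivot -2 → sign −
step 3: pivot -1/2 → sign −
step 4: pivot 1/2 → sign +
signature = (2, 3, 0)

Answer: (2, 3, 0)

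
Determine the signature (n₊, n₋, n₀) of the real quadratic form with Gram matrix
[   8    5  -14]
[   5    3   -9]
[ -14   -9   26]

Answer: (2, 1, 0)

Derivation:
step 0: pivot 8 → sign +
step 1: pivot -1/8 → sign −
step 2: pivot 2 → sign +
signature = (2, 1, 0)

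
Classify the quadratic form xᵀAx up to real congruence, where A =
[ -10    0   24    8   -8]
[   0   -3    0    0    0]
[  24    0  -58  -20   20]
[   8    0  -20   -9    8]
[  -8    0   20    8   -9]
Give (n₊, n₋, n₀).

step 0: pivot -10 → sign −
step 1: pivot -3 → sign −
step 2: pivot -2/5 → sign −
step 3: pivot -1 → sign −
step 4: pivot -1 → sign −
signature = (0, 5, 0)

Answer: (0, 5, 0)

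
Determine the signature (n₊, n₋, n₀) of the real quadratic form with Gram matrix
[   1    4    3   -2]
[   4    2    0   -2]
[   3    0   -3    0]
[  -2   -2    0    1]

Answer: (1, 2, 1)

Derivation:
step 0: pivot 1 → sign +
step 1: pivot -14 → sign −
step 2: pivot -12/7 → sign −
step 3: row/col 3 already zero → sign 0
signature = (1, 2, 1)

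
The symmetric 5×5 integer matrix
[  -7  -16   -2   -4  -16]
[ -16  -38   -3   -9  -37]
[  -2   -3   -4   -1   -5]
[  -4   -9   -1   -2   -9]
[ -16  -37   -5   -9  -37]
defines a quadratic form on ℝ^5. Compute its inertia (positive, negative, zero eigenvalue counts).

step 0: pivot -7 → sign −
step 1: pivot -10/7 → sign −
step 2: pivot -17/10 → sign −
step 3: pivot 6/17 → sign +
step 4: pivot 1/6 → sign +
signature = (2, 3, 0)

Answer: (2, 3, 0)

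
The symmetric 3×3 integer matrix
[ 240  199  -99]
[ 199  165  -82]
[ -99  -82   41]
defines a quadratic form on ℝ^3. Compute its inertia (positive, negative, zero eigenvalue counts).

Answer: (2, 1, 0)

Derivation:
step 0: pivot 240 → sign +
step 1: pivot -1/240 → sign −
step 2: pivot 2 → sign +
signature = (2, 1, 0)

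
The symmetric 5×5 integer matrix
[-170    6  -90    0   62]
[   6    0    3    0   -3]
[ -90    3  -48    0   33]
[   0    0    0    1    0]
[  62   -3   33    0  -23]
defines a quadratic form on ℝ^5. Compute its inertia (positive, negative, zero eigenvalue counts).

Answer: (2, 3, 0)

Derivation:
step 0: pivot -170 → sign −
step 1: pivot 18/85 → sign +
step 2: pivot -1/2 → sign −
step 3: pivot 1 → sign +
step 4: pivot -3 → sign −
signature = (2, 3, 0)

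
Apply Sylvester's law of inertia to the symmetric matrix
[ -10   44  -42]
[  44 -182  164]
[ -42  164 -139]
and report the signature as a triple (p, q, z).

step 0: pivot -10 → sign −
step 1: pivot 58/5 → sign +
step 2: pivot 3/29 → sign +
signature = (2, 1, 0)

Answer: (2, 1, 0)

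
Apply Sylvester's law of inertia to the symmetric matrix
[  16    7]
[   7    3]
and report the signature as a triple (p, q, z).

step 0: pivot 16 → sign +
step 1: pivot -1/16 → sign −
signature = (1, 1, 0)

Answer: (1, 1, 0)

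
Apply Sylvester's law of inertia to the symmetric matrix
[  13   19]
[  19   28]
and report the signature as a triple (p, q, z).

Answer: (2, 0, 0)

Derivation:
step 0: pivot 13 → sign +
step 1: pivot 3/13 → sign +
signature = (2, 0, 0)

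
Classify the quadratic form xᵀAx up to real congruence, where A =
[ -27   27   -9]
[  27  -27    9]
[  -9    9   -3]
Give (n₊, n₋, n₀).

Answer: (0, 1, 2)

Derivation:
step 0: pivot -27 → sign −
step 1: row/col 1 already zero → sign 0
step 2: row/col 2 already zero → sign 0
signature = (0, 1, 2)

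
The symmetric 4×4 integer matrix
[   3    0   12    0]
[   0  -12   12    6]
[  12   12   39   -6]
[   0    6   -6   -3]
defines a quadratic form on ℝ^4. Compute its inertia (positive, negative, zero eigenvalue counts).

step 0: pivot 3 → sign +
step 1: pivot -12 → sign −
step 2: pivot 3 → sign +
step 3: row/col 3 already zero → sign 0
signature = (2, 1, 1)

Answer: (2, 1, 1)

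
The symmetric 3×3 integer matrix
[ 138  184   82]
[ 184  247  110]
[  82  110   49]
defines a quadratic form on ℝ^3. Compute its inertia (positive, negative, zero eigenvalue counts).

step 0: pivot 138 → sign +
step 1: pivot 5/3 → sign +
step 2: pivot 1/115 → sign +
signature = (3, 0, 0)

Answer: (3, 0, 0)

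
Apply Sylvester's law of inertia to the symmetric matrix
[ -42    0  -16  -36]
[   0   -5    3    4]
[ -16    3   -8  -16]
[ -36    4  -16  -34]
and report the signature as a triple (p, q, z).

Answer: (1, 3, 0)

Derivation:
step 0: pivot -42 → sign −
step 1: pivot -5 → sign −
step 2: pivot -11/105 → sign −
step 3: pivot 2/11 → sign +
signature = (1, 3, 0)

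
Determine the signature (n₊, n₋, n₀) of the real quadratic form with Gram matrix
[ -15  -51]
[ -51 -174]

Answer: (0, 2, 0)

Derivation:
step 0: pivot -15 → sign −
step 1: pivot -3/5 → sign −
signature = (0, 2, 0)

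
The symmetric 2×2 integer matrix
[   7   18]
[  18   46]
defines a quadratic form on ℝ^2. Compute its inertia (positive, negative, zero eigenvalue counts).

Answer: (1, 1, 0)

Derivation:
step 0: pivot 7 → sign +
step 1: pivot -2/7 → sign −
signature = (1, 1, 0)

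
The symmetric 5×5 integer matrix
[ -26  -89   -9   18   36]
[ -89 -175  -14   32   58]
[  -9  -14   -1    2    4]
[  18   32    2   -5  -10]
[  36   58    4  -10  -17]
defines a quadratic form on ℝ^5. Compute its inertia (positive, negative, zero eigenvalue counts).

Answer: (3, 2, 0)

Derivation:
step 0: pivot -26 → sign −
step 1: pivot 3371/26 → sign +
step 2: pivot -214/3371 → sign −
step 3: pivot 333/107 → sign +
step 4: pivot 1/37 → sign +
signature = (3, 2, 0)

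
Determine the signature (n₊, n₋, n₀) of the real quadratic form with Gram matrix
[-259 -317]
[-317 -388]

step 0: pivot -259 → sign −
step 1: pivot -3/259 → sign −
signature = (0, 2, 0)

Answer: (0, 2, 0)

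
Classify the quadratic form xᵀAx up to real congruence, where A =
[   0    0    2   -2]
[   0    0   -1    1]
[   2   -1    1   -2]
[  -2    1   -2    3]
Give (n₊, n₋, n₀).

step 0: pivot 1 → sign +
step 1: pivot -1 → sign −
step 2: row/col 2 already zero → sign 0
step 3: row/col 3 already zero → sign 0
signature = (1, 1, 2)

Answer: (1, 1, 2)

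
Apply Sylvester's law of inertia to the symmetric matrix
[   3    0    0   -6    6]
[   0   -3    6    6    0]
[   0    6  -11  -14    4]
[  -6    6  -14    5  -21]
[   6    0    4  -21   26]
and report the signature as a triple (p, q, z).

step 0: pivot 3 → sign +
step 1: pivot -3 → sign −
step 2: pivot 1 → sign +
step 3: pivot 1 → sign +
step 4: pivot -3 → sign −
signature = (3, 2, 0)

Answer: (3, 2, 0)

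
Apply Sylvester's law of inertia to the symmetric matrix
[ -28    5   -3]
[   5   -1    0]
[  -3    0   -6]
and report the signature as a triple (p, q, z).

step 0: pivot -28 → sign −
step 1: pivot -3/28 → sign −
step 2: pivot -3 → sign −
signature = (0, 3, 0)

Answer: (0, 3, 0)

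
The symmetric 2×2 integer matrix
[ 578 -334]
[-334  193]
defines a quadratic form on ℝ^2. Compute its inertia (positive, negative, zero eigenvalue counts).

step 0: pivot 578 → sign +
step 1: pivot -1/289 → sign −
signature = (1, 1, 0)

Answer: (1, 1, 0)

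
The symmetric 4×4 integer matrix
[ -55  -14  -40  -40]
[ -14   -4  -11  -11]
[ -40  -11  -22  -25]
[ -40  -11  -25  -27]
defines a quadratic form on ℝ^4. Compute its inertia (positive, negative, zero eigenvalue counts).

step 0: pivot -55 → sign −
step 1: pivot -24/55 → sign −
step 2: pivot 69/8 → sign +
step 3: pivot -1/23 → sign −
signature = (1, 3, 0)

Answer: (1, 3, 0)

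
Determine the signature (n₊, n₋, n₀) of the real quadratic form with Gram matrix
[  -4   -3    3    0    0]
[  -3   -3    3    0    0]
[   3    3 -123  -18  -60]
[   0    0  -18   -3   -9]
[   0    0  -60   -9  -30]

step 0: pivot -4 → sign −
step 1: pivot -3/4 → sign −
step 2: pivot -120 → sign −
step 3: pivot -3/10 → sign −
step 4: row/col 4 already zero → sign 0
signature = (0, 4, 1)

Answer: (0, 4, 1)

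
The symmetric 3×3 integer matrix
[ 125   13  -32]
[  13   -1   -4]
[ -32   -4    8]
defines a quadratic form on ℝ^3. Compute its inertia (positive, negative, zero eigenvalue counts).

Answer: (1, 1, 1)

Derivation:
step 0: pivot 125 → sign +
step 1: pivot -294/125 → sign −
step 2: row/col 2 already zero → sign 0
signature = (1, 1, 1)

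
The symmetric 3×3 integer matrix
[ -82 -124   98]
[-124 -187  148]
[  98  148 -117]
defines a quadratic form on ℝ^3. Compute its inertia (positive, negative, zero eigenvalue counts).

step 0: pivot -82 → sign −
step 1: pivot 21/41 → sign +
step 2: pivot 1/21 → sign +
signature = (2, 1, 0)

Answer: (2, 1, 0)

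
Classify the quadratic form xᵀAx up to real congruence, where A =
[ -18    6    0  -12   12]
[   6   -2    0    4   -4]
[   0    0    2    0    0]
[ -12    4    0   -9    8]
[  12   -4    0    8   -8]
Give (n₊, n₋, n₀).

Answer: (1, 2, 2)

Derivation:
step 0: pivot -18 → sign −
step 1: pivot 2 → sign +
step 2: pivot -1 → sign −
step 3: row/col 3 already zero → sign 0
step 4: row/col 4 already zero → sign 0
signature = (1, 2, 2)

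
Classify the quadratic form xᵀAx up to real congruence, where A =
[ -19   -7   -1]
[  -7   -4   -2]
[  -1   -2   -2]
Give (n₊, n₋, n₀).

step 0: pivot -19 → sign −
step 1: pivot -27/19 → sign −
step 2: pivot -2/27 → sign −
signature = (0, 3, 0)

Answer: (0, 3, 0)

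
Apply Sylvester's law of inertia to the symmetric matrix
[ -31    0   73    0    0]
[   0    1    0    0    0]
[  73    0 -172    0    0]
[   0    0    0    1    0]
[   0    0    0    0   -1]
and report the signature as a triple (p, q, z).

Answer: (2, 3, 0)

Derivation:
step 0: pivot -31 → sign −
step 1: pivot 1 → sign +
step 2: pivot -3/31 → sign −
step 3: pivot 1 → sign +
step 4: pivot -1 → sign −
signature = (2, 3, 0)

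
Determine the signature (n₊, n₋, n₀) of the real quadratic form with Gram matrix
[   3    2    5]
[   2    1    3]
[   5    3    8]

Answer: (1, 1, 1)

Derivation:
step 0: pivot 3 → sign +
step 1: pivot -1/3 → sign −
step 2: row/col 2 already zero → sign 0
signature = (1, 1, 1)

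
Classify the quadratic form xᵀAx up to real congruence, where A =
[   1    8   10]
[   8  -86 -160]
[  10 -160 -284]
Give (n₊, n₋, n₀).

step 0: pivot 1 → sign +
step 1: pivot -150 → sign −
step 2: row/col 2 already zero → sign 0
signature = (1, 1, 1)

Answer: (1, 1, 1)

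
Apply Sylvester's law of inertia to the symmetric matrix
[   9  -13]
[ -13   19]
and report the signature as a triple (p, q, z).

Answer: (2, 0, 0)

Derivation:
step 0: pivot 9 → sign +
step 1: pivot 2/9 → sign +
signature = (2, 0, 0)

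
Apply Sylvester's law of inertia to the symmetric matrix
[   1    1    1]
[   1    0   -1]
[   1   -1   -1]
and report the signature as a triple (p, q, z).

Answer: (2, 1, 0)

Derivation:
step 0: pivot 1 → sign +
step 1: pivot -1 → sign −
step 2: pivot 2 → sign +
signature = (2, 1, 0)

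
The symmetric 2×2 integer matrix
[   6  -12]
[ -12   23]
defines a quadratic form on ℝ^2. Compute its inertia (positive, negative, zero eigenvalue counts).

step 0: pivot 6 → sign +
step 1: pivot -1 → sign −
signature = (1, 1, 0)

Answer: (1, 1, 0)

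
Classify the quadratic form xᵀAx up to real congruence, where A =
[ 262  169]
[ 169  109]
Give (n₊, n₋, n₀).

step 0: pivot 262 → sign +
step 1: pivot -3/262 → sign −
signature = (1, 1, 0)

Answer: (1, 1, 0)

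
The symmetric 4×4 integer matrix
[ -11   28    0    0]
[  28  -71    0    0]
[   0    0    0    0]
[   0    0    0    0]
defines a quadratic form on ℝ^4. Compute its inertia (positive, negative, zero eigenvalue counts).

step 0: pivot -11 → sign −
step 1: pivot 3/11 → sign +
step 2: row/col 2 already zero → sign 0
step 3: row/col 3 already zero → sign 0
signature = (1, 1, 2)

Answer: (1, 1, 2)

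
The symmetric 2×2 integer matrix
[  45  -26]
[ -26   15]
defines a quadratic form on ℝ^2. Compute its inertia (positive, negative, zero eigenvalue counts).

Answer: (1, 1, 0)

Derivation:
step 0: pivot 45 → sign +
step 1: pivot -1/45 → sign −
signature = (1, 1, 0)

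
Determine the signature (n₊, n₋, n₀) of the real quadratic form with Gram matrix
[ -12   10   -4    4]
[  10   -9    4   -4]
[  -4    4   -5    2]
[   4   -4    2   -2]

step 0: pivot -12 → sign −
step 1: pivot -2/3 → sign −
step 2: pivot -3 → sign −
step 3: row/col 3 already zero → sign 0
signature = (0, 3, 1)

Answer: (0, 3, 1)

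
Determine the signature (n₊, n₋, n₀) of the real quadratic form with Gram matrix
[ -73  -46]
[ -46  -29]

Answer: (0, 2, 0)

Derivation:
step 0: pivot -73 → sign −
step 1: pivot -1/73 → sign −
signature = (0, 2, 0)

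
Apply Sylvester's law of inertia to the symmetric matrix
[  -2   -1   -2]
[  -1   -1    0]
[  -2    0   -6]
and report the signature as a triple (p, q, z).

Answer: (0, 3, 0)

Derivation:
step 0: pivot -2 → sign −
step 1: pivot -1/2 → sign −
step 2: pivot -2 → sign −
signature = (0, 3, 0)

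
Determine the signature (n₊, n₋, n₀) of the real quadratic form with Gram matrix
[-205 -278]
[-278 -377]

Answer: (0, 2, 0)

Derivation:
step 0: pivot -205 → sign −
step 1: pivot -1/205 → sign −
signature = (0, 2, 0)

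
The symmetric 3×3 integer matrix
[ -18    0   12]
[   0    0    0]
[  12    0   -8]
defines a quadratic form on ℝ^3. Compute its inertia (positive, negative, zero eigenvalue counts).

step 0: pivot -18 → sign −
step 1: row/col 1 already zero → sign 0
step 2: row/col 2 already zero → sign 0
signature = (0, 1, 2)

Answer: (0, 1, 2)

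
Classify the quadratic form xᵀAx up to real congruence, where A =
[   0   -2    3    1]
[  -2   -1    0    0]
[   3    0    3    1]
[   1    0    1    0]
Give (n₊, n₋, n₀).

Answer: (2, 2, 0)

Derivation:
step 0: pivot -1 → sign −
step 1: pivot 4 → sign +
step 2: pivot 3/4 → sign +
step 3: pivot -1/3 → sign −
signature = (2, 2, 0)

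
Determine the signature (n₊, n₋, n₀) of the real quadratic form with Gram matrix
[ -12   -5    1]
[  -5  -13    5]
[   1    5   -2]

step 0: pivot -12 → sign −
step 1: pivot -131/12 → sign −
step 2: pivot 1/131 → sign +
signature = (1, 2, 0)

Answer: (1, 2, 0)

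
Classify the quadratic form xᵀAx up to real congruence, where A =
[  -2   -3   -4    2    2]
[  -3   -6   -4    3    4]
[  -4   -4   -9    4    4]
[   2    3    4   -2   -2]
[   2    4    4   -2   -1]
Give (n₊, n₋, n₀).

Answer: (2, 2, 1)

Derivation:
step 0: pivot -2 → sign −
step 1: pivot -3/2 → sign −
step 2: pivot 5/3 → sign +
step 3: pivot 3/5 → sign +
step 4: row/col 4 already zero → sign 0
signature = (2, 2, 1)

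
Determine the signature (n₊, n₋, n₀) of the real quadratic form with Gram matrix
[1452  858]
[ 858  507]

Answer: (1, 0, 1)

Derivation:
step 0: pivot 1452 → sign +
step 1: row/col 1 already zero → sign 0
signature = (1, 0, 1)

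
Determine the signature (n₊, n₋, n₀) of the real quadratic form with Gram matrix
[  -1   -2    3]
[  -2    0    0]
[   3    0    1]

step 0: pivot -1 → sign −
step 1: pivot 4 → sign +
step 2: pivot 1 → sign +
signature = (2, 1, 0)

Answer: (2, 1, 0)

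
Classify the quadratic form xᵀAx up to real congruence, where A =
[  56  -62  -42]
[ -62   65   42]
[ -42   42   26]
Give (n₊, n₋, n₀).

Answer: (2, 1, 0)

Derivation:
step 0: pivot 56 → sign +
step 1: pivot -51/14 → sign −
step 2: pivot 1/17 → sign +
signature = (2, 1, 0)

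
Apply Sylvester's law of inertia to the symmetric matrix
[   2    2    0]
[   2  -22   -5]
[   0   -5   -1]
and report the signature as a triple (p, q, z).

step 0: pivot 2 → sign +
step 1: pivot -24 → sign −
step 2: pivot 1/24 → sign +
signature = (2, 1, 0)

Answer: (2, 1, 0)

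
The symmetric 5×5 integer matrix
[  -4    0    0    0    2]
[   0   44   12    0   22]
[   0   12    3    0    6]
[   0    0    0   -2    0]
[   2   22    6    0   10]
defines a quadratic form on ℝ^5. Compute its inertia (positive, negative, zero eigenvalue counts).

Answer: (1, 3, 1)

Derivation:
step 0: pivot -4 → sign −
step 1: pivot 44 → sign +
step 2: pivot -3/11 → sign −
step 3: pivot -2 → sign −
step 4: row/col 4 already zero → sign 0
signature = (1, 3, 1)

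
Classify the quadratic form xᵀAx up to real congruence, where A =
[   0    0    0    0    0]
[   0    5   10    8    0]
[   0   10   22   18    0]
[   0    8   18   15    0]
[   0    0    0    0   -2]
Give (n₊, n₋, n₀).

Answer: (3, 1, 1)

Derivation:
step 0: pivot 5 → sign +
step 1: pivot 2 → sign +
step 2: pivot 1/5 → sign +
step 3: pivot -2 → sign −
step 4: row/col 4 already zero → sign 0
signature = (3, 1, 1)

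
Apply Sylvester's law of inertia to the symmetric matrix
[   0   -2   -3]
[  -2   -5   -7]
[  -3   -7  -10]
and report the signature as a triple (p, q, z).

step 0: pivot -5 → sign −
step 1: pivot 4/5 → sign +
step 2: pivot -1/4 → sign −
signature = (1, 2, 0)

Answer: (1, 2, 0)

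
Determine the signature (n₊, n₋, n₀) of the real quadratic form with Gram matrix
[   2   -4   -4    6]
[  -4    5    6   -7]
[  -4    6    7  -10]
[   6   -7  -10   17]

Answer: (3, 1, 0)

Derivation:
step 0: pivot 2 → sign +
step 1: pivot -3 → sign −
step 2: pivot 1/3 → sign +
step 3: pivot 2 → sign +
signature = (3, 1, 0)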